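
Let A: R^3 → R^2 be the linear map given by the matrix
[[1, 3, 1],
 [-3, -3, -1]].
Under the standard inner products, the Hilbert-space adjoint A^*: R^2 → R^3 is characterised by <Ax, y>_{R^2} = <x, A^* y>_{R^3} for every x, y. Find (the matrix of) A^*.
A^* = A^T =
[[1, -3],
 [3, -3],
 [1, -1]]

For real matrices with standard dot products, the defining identity <Ax, y> = <x, A^* y> gives (Ax)^T y = x^T (A^*) y, i.e. x^T A^T y = x^T (A^*) y. Since this holds for all x, y, we must have A^* = A^T. Therefore
A^* =
[[1, -3],
 [3, -3],
 [1, -1]].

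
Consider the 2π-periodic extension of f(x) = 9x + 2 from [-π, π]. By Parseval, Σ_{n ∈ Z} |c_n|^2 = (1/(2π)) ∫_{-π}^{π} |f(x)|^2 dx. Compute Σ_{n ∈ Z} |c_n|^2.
Σ |c_n|^2 = 27π^2 + 4

Expand and integrate term by term over [-π, π]:
  ∫ (9x)^2 dx = 81·(2π^3/3); ∫ 2·9·(2)·x dx = 0 (odd integrand); ∫ 2^2 dx = 4·2π.
So (1/(2π)) ∫_{-π}^{π} (9x + 2)^2 dx = 81π^2/3 + 4 = 27π^2 + 4.
Parseval ⇒ Σ |c_n|^2 = 27π^2 + 4.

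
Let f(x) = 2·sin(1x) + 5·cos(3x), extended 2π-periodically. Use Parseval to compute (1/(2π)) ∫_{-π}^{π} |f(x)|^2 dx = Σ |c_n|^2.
Σ |c_n|^2 = 29/2

Expand |f|^2 and use orthogonality of {sin(nx), cos(mx)} on [-π, π]:
  ∫_{-π}^{π} sin(nx)^2 dx = π, ∫ cos(mx)^2 dx = π, and cross terms integrate to 0.
So ∫_{-π}^{π} f(x)^2 dx = 2^2 · π + 5^2 · π = (4 + 25)π.
Divide by 2π: (4 + 25)/2 = 29/2.
By Parseval, this equals Σ |c_n|^2.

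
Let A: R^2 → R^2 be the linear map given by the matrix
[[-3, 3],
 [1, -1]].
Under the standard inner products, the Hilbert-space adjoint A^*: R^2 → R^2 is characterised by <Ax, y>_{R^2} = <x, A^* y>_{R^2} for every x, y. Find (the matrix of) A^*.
A^* = A^T =
[[-3, 1],
 [3, -1]]

For real matrices with standard dot products, the defining identity <Ax, y> = <x, A^* y> gives (Ax)^T y = x^T (A^*) y, i.e. x^T A^T y = x^T (A^*) y. Since this holds for all x, y, we must have A^* = A^T. Therefore
A^* =
[[-3, 1],
 [3, -1]].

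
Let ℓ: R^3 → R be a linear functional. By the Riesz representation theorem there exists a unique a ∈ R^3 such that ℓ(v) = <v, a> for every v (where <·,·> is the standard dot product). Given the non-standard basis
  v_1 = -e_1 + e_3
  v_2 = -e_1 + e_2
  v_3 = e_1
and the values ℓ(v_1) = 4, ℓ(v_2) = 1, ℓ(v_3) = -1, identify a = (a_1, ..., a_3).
a = (-1, 0, 3)

Write a = (a_1, ..., a_3) in the standard basis. For each basis vector v_i, ℓ(v_i) = <v_i, a> is a linear equation in the a_j's. Collect the n equations into a matrix system V a = ℓ, where row i of V is v_i (expressed in the standard basis). Since V is invertible (lower-triangular with 1s on the diagonal, up to permutation), solve by back-substitution:
  V =
[[-1, 0, 1],
 [-1, 1, 0],
 [1, 0, 0]]
  V a = (4, 1, -1)
Solving gives a = (-1, 0, 3).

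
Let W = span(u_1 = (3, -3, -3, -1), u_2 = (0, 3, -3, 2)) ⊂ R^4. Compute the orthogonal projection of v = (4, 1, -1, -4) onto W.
proj_W(v) = (29/17, -31/17, -27/17, -11/17)

Set up U = [u_1 | ... | u_2] ∈ R^(4×2). The projector onto W = col(U) is P = U (U^T U)^(-1) U^T.
Compute U^T U =
  [28, -2]
  [-2, 22],
and U^T v = (16, -2).
Solve U^T U · c = U^T v for the coefficients: c = (29/51, -2/51). The projection is proj_W(v) = U c.
Check: (v - proj_W(v)) · u_1 = 0  (should be 0).
Check: (v - proj_W(v)) · u_2 = 0  (should be 0).
Result: proj_W(v) = (29/17, -31/17, -27/17, -11/17).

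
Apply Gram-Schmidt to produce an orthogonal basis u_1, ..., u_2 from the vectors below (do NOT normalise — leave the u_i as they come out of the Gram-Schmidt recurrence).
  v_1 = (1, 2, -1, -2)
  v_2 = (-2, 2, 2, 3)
Orthogonal basis:
  u_1 = (1, 2, -1, -2)
  u_2 = (-7/5, 16/5, 7/5, 9/5)

Apply the Gram-Schmidt recurrence
  u_1 = v_1
  u_i = v_i − Σ_{j<i} ((v_i · u_j) / (u_j · u_j)) · u_j.

Step by step this gives:
  u_1 = (1, 2, -1, -2)
  u_2 = (-7/5, 16/5, 7/5, 9/5)

Orthogonality check:
  u_2 · u_1 = 0 (should be 0)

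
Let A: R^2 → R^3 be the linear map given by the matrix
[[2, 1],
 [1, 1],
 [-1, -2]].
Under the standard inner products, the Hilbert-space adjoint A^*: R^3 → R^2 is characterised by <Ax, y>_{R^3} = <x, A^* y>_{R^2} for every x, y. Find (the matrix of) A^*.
A^* = A^T =
[[2, 1, -1],
 [1, 1, -2]]

For real matrices with standard dot products, the defining identity <Ax, y> = <x, A^* y> gives (Ax)^T y = x^T (A^*) y, i.e. x^T A^T y = x^T (A^*) y. Since this holds for all x, y, we must have A^* = A^T. Therefore
A^* =
[[2, 1, -1],
 [1, 1, -2]].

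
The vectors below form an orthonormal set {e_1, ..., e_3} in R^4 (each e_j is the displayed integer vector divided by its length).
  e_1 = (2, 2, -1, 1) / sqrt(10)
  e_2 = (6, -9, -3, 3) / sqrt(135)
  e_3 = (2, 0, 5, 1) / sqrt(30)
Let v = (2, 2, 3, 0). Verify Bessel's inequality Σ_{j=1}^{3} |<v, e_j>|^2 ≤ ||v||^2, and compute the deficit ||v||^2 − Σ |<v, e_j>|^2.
Σ |<v, e_j>|^2 = 81/5; ||v||^2 = 17; deficit = 4/5

Write each e_j = u_j / sqrt(<u_j, u_j>) where u_j is the displayed integer vector. Then <v, e_j> = <v, u_j> / sqrt(<u_j, u_j>), so |<v, e_j>|^2 = <v, u_j>^2 / <u_j, u_j>.
Coefficients: <v, e_1> = 5/sqrt(10), <v, e_2> = -15/sqrt(135), <v, e_3> = 19/sqrt(30).
Square and sum: Σ |<v, e_j>|^2 = 81/5.
Compute ||v||^2 = v·v = 17.
Deficit = 17 − 81/5 = 4/5 ≥ 0, confirming Bessel's inequality. (The deficit equals ||v − Σ <v,e_j> e_j||^2, the squared distance from v to span{e_j}.)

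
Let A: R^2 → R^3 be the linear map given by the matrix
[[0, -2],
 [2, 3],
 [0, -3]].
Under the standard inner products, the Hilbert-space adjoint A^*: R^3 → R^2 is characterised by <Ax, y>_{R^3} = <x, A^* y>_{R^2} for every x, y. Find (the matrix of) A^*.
A^* = A^T =
[[0, 2, 0],
 [-2, 3, -3]]

For real matrices with standard dot products, the defining identity <Ax, y> = <x, A^* y> gives (Ax)^T y = x^T (A^*) y, i.e. x^T A^T y = x^T (A^*) y. Since this holds for all x, y, we must have A^* = A^T. Therefore
A^* =
[[0, 2, 0],
 [-2, 3, -3]].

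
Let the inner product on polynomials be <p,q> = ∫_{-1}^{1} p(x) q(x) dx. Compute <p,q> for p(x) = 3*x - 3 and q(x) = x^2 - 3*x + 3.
<p,q> = -26

Expand the product: p(x)·q(x) = 3*x^3 - 12*x^2 + 18*x - 9.
∫_{-1}^{1} of each monomial x^k gives [2/(k+1) if k even, 0 if k odd]. Integrating term-by-term (or equivalently evaluating the antiderivative F(x) = 3*x^4/4 - 4*x^3 + 9*x^2 - 9*x at the endpoints):
  F(1) − F(−1) = -13/4 − (91/4) = -26.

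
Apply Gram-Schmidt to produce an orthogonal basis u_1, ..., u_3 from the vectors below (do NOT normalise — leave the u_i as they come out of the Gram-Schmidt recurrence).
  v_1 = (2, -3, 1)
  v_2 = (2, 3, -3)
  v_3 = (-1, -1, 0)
Orthogonal basis:
  u_1 = (2, -3, 1)
  u_2 = (22/7, 9/7, -17/7)
  u_3 = (-21/61, -28/61, -42/61)

Apply the Gram-Schmidt recurrence
  u_1 = v_1
  u_i = v_i − Σ_{j<i} ((v_i · u_j) / (u_j · u_j)) · u_j.

Step by step this gives:
  u_1 = (2, -3, 1)
  u_2 = (22/7, 9/7, -17/7)
  u_3 = (-21/61, -28/61, -42/61)

Orthogonality check:
  u_2 · u_1 = 0 (should be 0)
  u_3 · u_1 = 0 (should be 0)
  u_3 · u_2 = 0 (should be 0)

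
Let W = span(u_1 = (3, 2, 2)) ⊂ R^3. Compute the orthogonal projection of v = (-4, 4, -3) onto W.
proj_W(v) = (-30/17, -20/17, -20/17)

Set up U = [u_1 | ... | u_1] ∈ R^(3×1). The projector onto W = col(U) is P = U (U^T U)^(-1) U^T.
Compute U^T U =
  [17],
and U^T v = (-10).
Solve U^T U · c = U^T v for the coefficients: c = (-10/17). The projection is proj_W(v) = U c.
Check: (v - proj_W(v)) · u_1 = 0  (should be 0).
Result: proj_W(v) = (-30/17, -20/17, -20/17).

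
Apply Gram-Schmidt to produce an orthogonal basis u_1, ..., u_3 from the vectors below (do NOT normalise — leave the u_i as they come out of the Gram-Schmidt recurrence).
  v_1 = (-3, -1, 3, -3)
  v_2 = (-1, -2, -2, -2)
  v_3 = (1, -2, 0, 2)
Orthogonal basis:
  u_1 = (-3, -1, 3, -3)
  u_2 = (-13/28, -51/28, -71/28, -41/28)
  u_3 = (88/339, -250/113, 272/339, 434/339)

Apply the Gram-Schmidt recurrence
  u_1 = v_1
  u_i = v_i − Σ_{j<i} ((v_i · u_j) / (u_j · u_j)) · u_j.

Step by step this gives:
  u_1 = (-3, -1, 3, -3)
  u_2 = (-13/28, -51/28, -71/28, -41/28)
  u_3 = (88/339, -250/113, 272/339, 434/339)

Orthogonality check:
  u_2 · u_1 = 0 (should be 0)
  u_3 · u_1 = 0 (should be 0)
  u_3 · u_2 = 0 (should be 0)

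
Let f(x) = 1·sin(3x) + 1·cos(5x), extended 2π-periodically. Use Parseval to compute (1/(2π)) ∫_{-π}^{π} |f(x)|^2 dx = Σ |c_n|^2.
Σ |c_n|^2 = 1

Expand |f|^2 and use orthogonality of {sin(nx), cos(mx)} on [-π, π]:
  ∫_{-π}^{π} sin(nx)^2 dx = π, ∫ cos(mx)^2 dx = π, and cross terms integrate to 0.
So ∫_{-π}^{π} f(x)^2 dx = 1^2 · π + 1^2 · π = (1 + 1)π.
Divide by 2π: (1 + 1)/2 = 1.
By Parseval, this equals Σ |c_n|^2.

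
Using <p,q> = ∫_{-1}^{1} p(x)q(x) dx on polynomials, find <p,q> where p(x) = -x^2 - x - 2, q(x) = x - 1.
<p,q> = 4

Expand the product: p(x)·q(x) = -x^3 - x + 2.
∫_{-1}^{1} of each monomial x^k gives [2/(k+1) if k even, 0 if k odd]. Integrating term-by-term (or equivalently evaluating the antiderivative F(x) = -x^4/4 - x^2/2 + 2*x at the endpoints):
  F(1) − F(−1) = 5/4 − (-11/4) = 4.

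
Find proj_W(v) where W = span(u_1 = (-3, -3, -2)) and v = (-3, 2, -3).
proj_W(v) = (-27/22, -27/22, -9/11)

Set up U = [u_1 | ... | u_1] ∈ R^(3×1). The projector onto W = col(U) is P = U (U^T U)^(-1) U^T.
Compute U^T U =
  [22],
and U^T v = (9).
Solve U^T U · c = U^T v for the coefficients: c = (9/22). The projection is proj_W(v) = U c.
Check: (v - proj_W(v)) · u_1 = 0  (should be 0).
Result: proj_W(v) = (-27/22, -27/22, -9/11).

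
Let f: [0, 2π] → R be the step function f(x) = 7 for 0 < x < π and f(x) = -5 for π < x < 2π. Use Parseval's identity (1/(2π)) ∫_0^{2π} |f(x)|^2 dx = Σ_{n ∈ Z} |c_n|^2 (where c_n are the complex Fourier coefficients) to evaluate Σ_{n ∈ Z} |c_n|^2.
Σ |c_n|^2 = 37

Parseval equates the L^2 energy of f (normalised by 1/(2π)) with the ℓ^2 sum of its Fourier coefficients: (1/(2π)) ∫_0^{2π} |f|^2 = Σ |c_n|^2.
Compute the left side: (1/(2π)) [∫_0^π 7^2 dx + ∫_π^{2π} (-5)^2 dx] = (1/(2π)) · (49π + 25π) = (49 + 25)/2 = 37.
So Σ_{n ∈ Z} |c_n|^2 = 37.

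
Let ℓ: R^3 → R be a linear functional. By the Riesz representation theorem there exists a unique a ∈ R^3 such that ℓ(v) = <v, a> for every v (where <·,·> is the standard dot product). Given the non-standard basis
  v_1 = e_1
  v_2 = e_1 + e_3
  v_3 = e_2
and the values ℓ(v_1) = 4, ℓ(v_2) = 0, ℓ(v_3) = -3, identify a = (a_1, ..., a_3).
a = (4, -3, -4)

Write a = (a_1, ..., a_3) in the standard basis. For each basis vector v_i, ℓ(v_i) = <v_i, a> is a linear equation in the a_j's. Collect the n equations into a matrix system V a = ℓ, where row i of V is v_i (expressed in the standard basis). Since V is invertible (lower-triangular with 1s on the diagonal, up to permutation), solve by back-substitution:
  V =
[[1, 0, 0],
 [1, 0, 1],
 [0, 1, 0]]
  V a = (4, 0, -3)
Solving gives a = (4, -3, -4).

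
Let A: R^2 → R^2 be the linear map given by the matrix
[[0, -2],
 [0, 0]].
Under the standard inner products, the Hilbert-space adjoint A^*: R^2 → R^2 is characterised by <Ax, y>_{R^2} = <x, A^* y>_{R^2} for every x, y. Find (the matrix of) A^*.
A^* = A^T =
[[0, 0],
 [-2, 0]]

For real matrices with standard dot products, the defining identity <Ax, y> = <x, A^* y> gives (Ax)^T y = x^T (A^*) y, i.e. x^T A^T y = x^T (A^*) y. Since this holds for all x, y, we must have A^* = A^T. Therefore
A^* =
[[0, 0],
 [-2, 0]].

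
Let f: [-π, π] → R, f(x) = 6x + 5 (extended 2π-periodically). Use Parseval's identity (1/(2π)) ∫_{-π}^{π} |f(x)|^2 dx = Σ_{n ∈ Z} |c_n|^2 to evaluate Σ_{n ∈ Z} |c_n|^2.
Σ |c_n|^2 = 12π^2 + 25

Expand and integrate term by term over [-π, π]:
  ∫ (6x)^2 dx = 36·(2π^3/3); ∫ 2·6·(5)·x dx = 0 (odd integrand); ∫ 5^2 dx = 25·2π.
So (1/(2π)) ∫_{-π}^{π} (6x + 5)^2 dx = 36π^2/3 + 25 = 12π^2 + 25.
Parseval ⇒ Σ |c_n|^2 = 12π^2 + 25.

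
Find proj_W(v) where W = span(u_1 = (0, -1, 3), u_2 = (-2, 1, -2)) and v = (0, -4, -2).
proj_W(v) = (28/41, 4/41, -26/41)

Set up U = [u_1 | ... | u_2] ∈ R^(3×2). The projector onto W = col(U) is P = U (U^T U)^(-1) U^T.
Compute U^T U =
  [10, -7]
  [-7, 9],
and U^T v = (-2, 0).
Solve U^T U · c = U^T v for the coefficients: c = (-18/41, -14/41). The projection is proj_W(v) = U c.
Check: (v - proj_W(v)) · u_1 = 0  (should be 0).
Check: (v - proj_W(v)) · u_2 = 0  (should be 0).
Result: proj_W(v) = (28/41, 4/41, -26/41).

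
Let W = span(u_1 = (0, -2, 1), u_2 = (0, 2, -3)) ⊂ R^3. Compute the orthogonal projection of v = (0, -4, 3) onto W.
proj_W(v) = (0, -4, 3)

Set up U = [u_1 | ... | u_2] ∈ R^(3×2). The projector onto W = col(U) is P = U (U^T U)^(-1) U^T.
Compute U^T U =
  [5, -7]
  [-7, 13],
and U^T v = (11, -17).
Solve U^T U · c = U^T v for the coefficients: c = (3/2, -1/2). The projection is proj_W(v) = U c.
Check: (v - proj_W(v)) · u_1 = 0  (should be 0).
Check: (v - proj_W(v)) · u_2 = 0  (should be 0).
Result: proj_W(v) = (0, -4, 3).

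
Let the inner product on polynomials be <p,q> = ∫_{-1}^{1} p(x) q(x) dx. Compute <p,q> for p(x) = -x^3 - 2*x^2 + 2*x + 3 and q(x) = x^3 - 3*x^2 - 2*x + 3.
<p,q> = 190/21

Expand the product: p(x)·q(x) = -x^6 + x^5 + 10*x^4 - 2*x^3 - 19*x^2 + 9.
∫_{-1}^{1} of each monomial x^k gives [2/(k+1) if k even, 0 if k odd]. Integrating term-by-term (or equivalently evaluating the antiderivative F(x) = -x^7/7 + x^6/6 + 2*x^5 - x^4/2 - 19*x^3/3 + 9*x at the endpoints):
  F(1) − F(−1) = 88/21 − (-34/7) = 190/21.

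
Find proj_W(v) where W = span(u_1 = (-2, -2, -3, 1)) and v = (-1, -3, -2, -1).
proj_W(v) = (-13/9, -13/9, -13/6, 13/18)

Set up U = [u_1 | ... | u_1] ∈ R^(4×1). The projector onto W = col(U) is P = U (U^T U)^(-1) U^T.
Compute U^T U =
  [18],
and U^T v = (13).
Solve U^T U · c = U^T v for the coefficients: c = (13/18). The projection is proj_W(v) = U c.
Check: (v - proj_W(v)) · u_1 = 0  (should be 0).
Result: proj_W(v) = (-13/9, -13/9, -13/6, 13/18).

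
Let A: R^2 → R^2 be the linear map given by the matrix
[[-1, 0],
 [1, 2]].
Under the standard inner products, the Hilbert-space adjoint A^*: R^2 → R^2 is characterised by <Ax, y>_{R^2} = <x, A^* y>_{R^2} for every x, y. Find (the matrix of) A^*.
A^* = A^T =
[[-1, 1],
 [0, 2]]

For real matrices with standard dot products, the defining identity <Ax, y> = <x, A^* y> gives (Ax)^T y = x^T (A^*) y, i.e. x^T A^T y = x^T (A^*) y. Since this holds for all x, y, we must have A^* = A^T. Therefore
A^* =
[[-1, 1],
 [0, 2]].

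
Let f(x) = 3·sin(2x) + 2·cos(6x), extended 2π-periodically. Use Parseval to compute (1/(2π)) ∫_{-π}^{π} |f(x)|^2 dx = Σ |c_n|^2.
Σ |c_n|^2 = 13/2

Expand |f|^2 and use orthogonality of {sin(nx), cos(mx)} on [-π, π]:
  ∫_{-π}^{π} sin(nx)^2 dx = π, ∫ cos(mx)^2 dx = π, and cross terms integrate to 0.
So ∫_{-π}^{π} f(x)^2 dx = 3^2 · π + 2^2 · π = (9 + 4)π.
Divide by 2π: (9 + 4)/2 = 13/2.
By Parseval, this equals Σ |c_n|^2.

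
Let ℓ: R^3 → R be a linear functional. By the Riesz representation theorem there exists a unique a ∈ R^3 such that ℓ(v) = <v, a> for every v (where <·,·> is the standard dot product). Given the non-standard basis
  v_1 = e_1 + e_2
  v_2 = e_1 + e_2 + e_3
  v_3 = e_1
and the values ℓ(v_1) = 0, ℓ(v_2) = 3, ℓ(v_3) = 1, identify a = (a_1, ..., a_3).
a = (1, -1, 3)

Write a = (a_1, ..., a_3) in the standard basis. For each basis vector v_i, ℓ(v_i) = <v_i, a> is a linear equation in the a_j's. Collect the n equations into a matrix system V a = ℓ, where row i of V is v_i (expressed in the standard basis). Since V is invertible (lower-triangular with 1s on the diagonal, up to permutation), solve by back-substitution:
  V =
[[1, 1, 0],
 [1, 1, 1],
 [1, 0, 0]]
  V a = (0, 3, 1)
Solving gives a = (1, -1, 3).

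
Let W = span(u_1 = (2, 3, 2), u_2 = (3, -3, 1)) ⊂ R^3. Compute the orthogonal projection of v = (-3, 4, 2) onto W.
proj_W(v) = (-597/322, 726/161, 29/322)

Set up U = [u_1 | ... | u_2] ∈ R^(3×2). The projector onto W = col(U) is P = U (U^T U)^(-1) U^T.
Compute U^T U =
  [17, -1]
  [-1, 19],
and U^T v = (10, -19).
Solve U^T U · c = U^T v for the coefficients: c = (171/322, -313/322). The projection is proj_W(v) = U c.
Check: (v - proj_W(v)) · u_1 = 0  (should be 0).
Check: (v - proj_W(v)) · u_2 = 0  (should be 0).
Result: proj_W(v) = (-597/322, 726/161, 29/322).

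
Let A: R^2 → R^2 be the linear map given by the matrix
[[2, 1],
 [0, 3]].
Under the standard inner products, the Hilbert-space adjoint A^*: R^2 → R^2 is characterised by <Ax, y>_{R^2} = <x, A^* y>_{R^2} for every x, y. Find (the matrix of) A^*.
A^* = A^T =
[[2, 0],
 [1, 3]]

For real matrices with standard dot products, the defining identity <Ax, y> = <x, A^* y> gives (Ax)^T y = x^T (A^*) y, i.e. x^T A^T y = x^T (A^*) y. Since this holds for all x, y, we must have A^* = A^T. Therefore
A^* =
[[2, 0],
 [1, 3]].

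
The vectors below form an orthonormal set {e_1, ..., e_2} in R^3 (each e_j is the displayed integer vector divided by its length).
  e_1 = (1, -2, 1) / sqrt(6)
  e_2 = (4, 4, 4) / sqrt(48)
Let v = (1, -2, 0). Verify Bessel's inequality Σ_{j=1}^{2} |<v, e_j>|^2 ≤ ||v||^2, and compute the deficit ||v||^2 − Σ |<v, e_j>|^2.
Σ |<v, e_j>|^2 = 9/2; ||v||^2 = 5; deficit = 1/2

Write each e_j = u_j / sqrt(<u_j, u_j>) where u_j is the displayed integer vector. Then <v, e_j> = <v, u_j> / sqrt(<u_j, u_j>), so |<v, e_j>|^2 = <v, u_j>^2 / <u_j, u_j>.
Coefficients: <v, e_1> = 5/sqrt(6), <v, e_2> = -4/sqrt(48).
Square and sum: Σ |<v, e_j>|^2 = 9/2.
Compute ||v||^2 = v·v = 5.
Deficit = 5 − 9/2 = 1/2 ≥ 0, confirming Bessel's inequality. (The deficit equals ||v − Σ <v,e_j> e_j||^2, the squared distance from v to span{e_j}.)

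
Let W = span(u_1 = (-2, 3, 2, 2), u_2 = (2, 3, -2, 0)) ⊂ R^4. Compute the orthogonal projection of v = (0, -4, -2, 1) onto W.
proj_W(v) = (38/89, -288/89, -38/89, -115/89)

Set up U = [u_1 | ... | u_2] ∈ R^(4×2). The projector onto W = col(U) is P = U (U^T U)^(-1) U^T.
Compute U^T U =
  [21, 1]
  [1, 17],
and U^T v = (-14, -8).
Solve U^T U · c = U^T v for the coefficients: c = (-115/178, -77/178). The projection is proj_W(v) = U c.
Check: (v - proj_W(v)) · u_1 = 0  (should be 0).
Check: (v - proj_W(v)) · u_2 = 0  (should be 0).
Result: proj_W(v) = (38/89, -288/89, -38/89, -115/89).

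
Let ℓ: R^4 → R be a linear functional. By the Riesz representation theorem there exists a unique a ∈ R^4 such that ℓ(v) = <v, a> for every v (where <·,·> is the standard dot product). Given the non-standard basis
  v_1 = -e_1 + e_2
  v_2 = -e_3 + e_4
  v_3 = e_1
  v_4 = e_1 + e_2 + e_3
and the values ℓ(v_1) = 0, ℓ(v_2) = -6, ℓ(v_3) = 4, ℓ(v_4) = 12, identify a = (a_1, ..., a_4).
a = (4, 4, 4, -2)

Write a = (a_1, ..., a_4) in the standard basis. For each basis vector v_i, ℓ(v_i) = <v_i, a> is a linear equation in the a_j's. Collect the n equations into a matrix system V a = ℓ, where row i of V is v_i (expressed in the standard basis). Since V is invertible (lower-triangular with 1s on the diagonal, up to permutation), solve by back-substitution:
  V =
[[-1, 1, 0, 0],
 [0, 0, -1, 1],
 [1, 0, 0, 0],
 [1, 1, 1, 0]]
  V a = (0, -6, 4, 12)
Solving gives a = (4, 4, 4, -2).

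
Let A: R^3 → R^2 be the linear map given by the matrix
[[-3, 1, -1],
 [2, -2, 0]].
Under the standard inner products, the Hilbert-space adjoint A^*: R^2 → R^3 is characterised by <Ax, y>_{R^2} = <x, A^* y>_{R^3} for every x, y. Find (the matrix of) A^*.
A^* = A^T =
[[-3, 2],
 [1, -2],
 [-1, 0]]

For real matrices with standard dot products, the defining identity <Ax, y> = <x, A^* y> gives (Ax)^T y = x^T (A^*) y, i.e. x^T A^T y = x^T (A^*) y. Since this holds for all x, y, we must have A^* = A^T. Therefore
A^* =
[[-3, 2],
 [1, -2],
 [-1, 0]].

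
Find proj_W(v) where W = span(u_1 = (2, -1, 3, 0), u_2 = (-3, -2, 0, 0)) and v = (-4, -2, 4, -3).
proj_W(v) = (-230/83, -319/83, 213/83, 0)

Set up U = [u_1 | ... | u_2] ∈ R^(4×2). The projector onto W = col(U) is P = U (U^T U)^(-1) U^T.
Compute U^T U =
  [14, -4]
  [-4, 13],
and U^T v = (6, 16).
Solve U^T U · c = U^T v for the coefficients: c = (71/83, 124/83). The projection is proj_W(v) = U c.
Check: (v - proj_W(v)) · u_1 = 0  (should be 0).
Check: (v - proj_W(v)) · u_2 = 0  (should be 0).
Result: proj_W(v) = (-230/83, -319/83, 213/83, 0).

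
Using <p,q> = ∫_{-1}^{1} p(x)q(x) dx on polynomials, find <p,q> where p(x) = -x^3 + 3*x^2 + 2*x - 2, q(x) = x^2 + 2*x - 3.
<p,q> = 116/15

Expand the product: p(x)·q(x) = -x^5 + x^4 + 11*x^3 - 7*x^2 - 10*x + 6.
∫_{-1}^{1} of each monomial x^k gives [2/(k+1) if k even, 0 if k odd]. Integrating term-by-term (or equivalently evaluating the antiderivative F(x) = -x^6/6 + x^5/5 + 11*x^4/4 - 7*x^3/3 - 5*x^2 + 6*x at the endpoints):
  F(1) − F(−1) = 29/20 − (-377/60) = 116/15.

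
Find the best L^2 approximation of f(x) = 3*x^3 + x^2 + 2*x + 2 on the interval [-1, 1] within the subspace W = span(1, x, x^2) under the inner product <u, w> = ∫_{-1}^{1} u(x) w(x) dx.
g(x) = x^2 + 19*x/5 + 2

The best approximation g ∈ W is the orthogonal projection of f onto W. Writing g = a_0 + a_1 x + a_2 x^2, the coefficients solve the normal equations G · a = b where
  G_{ij} = <φ_i, φ_j> and b_i = <f, φ_i>, with φ_0 = 1, φ_1 = x, φ_2 = x^2.
G =
  [2, 0, 2/3]
  [0, 2/3, 0]
  [2/3, 0, 2/5],
b = (14/3, 38/15, 26/15).
Solving gives a_0 = 2, a_1 = 19/5, a_2 = 1, so
  g(x) = x^2 + 19*x/5 + 2.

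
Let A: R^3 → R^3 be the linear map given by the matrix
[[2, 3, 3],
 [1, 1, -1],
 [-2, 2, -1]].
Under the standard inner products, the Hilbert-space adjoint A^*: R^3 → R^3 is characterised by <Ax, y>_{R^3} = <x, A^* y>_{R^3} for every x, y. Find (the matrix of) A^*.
A^* = A^T =
[[2, 1, -2],
 [3, 1, 2],
 [3, -1, -1]]

For real matrices with standard dot products, the defining identity <Ax, y> = <x, A^* y> gives (Ax)^T y = x^T (A^*) y, i.e. x^T A^T y = x^T (A^*) y. Since this holds for all x, y, we must have A^* = A^T. Therefore
A^* =
[[2, 1, -2],
 [3, 1, 2],
 [3, -1, -1]].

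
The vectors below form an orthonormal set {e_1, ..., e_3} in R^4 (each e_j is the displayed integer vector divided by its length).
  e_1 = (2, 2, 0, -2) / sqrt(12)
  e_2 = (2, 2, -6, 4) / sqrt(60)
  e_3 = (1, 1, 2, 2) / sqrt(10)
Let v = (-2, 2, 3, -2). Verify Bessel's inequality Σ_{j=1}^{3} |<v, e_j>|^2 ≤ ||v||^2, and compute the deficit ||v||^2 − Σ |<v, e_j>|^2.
Σ |<v, e_j>|^2 = 13; ||v||^2 = 21; deficit = 8

Write each e_j = u_j / sqrt(<u_j, u_j>) where u_j is the displayed integer vector. Then <v, e_j> = <v, u_j> / sqrt(<u_j, u_j>), so |<v, e_j>|^2 = <v, u_j>^2 / <u_j, u_j>.
Coefficients: <v, e_1> = 4/sqrt(12), <v, e_2> = -26/sqrt(60), <v, e_3> = 2/sqrt(10).
Square and sum: Σ |<v, e_j>|^2 = 13.
Compute ||v||^2 = v·v = 21.
Deficit = 21 − 13 = 8 ≥ 0, confirming Bessel's inequality. (The deficit equals ||v − Σ <v,e_j> e_j||^2, the squared distance from v to span{e_j}.)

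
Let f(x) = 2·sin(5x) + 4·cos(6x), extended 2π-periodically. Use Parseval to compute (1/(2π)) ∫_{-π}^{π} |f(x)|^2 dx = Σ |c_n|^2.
Σ |c_n|^2 = 10

Expand |f|^2 and use orthogonality of {sin(nx), cos(mx)} on [-π, π]:
  ∫_{-π}^{π} sin(nx)^2 dx = π, ∫ cos(mx)^2 dx = π, and cross terms integrate to 0.
So ∫_{-π}^{π} f(x)^2 dx = 2^2 · π + 4^2 · π = (4 + 16)π.
Divide by 2π: (4 + 16)/2 = 10.
By Parseval, this equals Σ |c_n|^2.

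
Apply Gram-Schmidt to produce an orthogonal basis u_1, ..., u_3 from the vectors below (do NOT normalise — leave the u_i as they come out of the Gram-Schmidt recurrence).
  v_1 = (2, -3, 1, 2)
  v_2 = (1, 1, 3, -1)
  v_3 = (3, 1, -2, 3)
Orthogonal basis:
  u_1 = (2, -3, 1, 2)
  u_2 = (1, 1, 3, -1)
  u_3 = (95/36, 31/12, -41/36, 65/36)

Apply the Gram-Schmidt recurrence
  u_1 = v_1
  u_i = v_i − Σ_{j<i} ((v_i · u_j) / (u_j · u_j)) · u_j.

Step by step this gives:
  u_1 = (2, -3, 1, 2)
  u_2 = (1, 1, 3, -1)
  u_3 = (95/36, 31/12, -41/36, 65/36)

Orthogonality check:
  u_2 · u_1 = 0 (should be 0)
  u_3 · u_1 = 0 (should be 0)
  u_3 · u_2 = 0 (should be 0)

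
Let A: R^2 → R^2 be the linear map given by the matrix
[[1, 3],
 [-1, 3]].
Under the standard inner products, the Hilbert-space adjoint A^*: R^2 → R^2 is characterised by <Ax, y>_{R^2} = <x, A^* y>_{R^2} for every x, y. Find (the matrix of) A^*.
A^* = A^T =
[[1, -1],
 [3, 3]]

For real matrices with standard dot products, the defining identity <Ax, y> = <x, A^* y> gives (Ax)^T y = x^T (A^*) y, i.e. x^T A^T y = x^T (A^*) y. Since this holds for all x, y, we must have A^* = A^T. Therefore
A^* =
[[1, -1],
 [3, 3]].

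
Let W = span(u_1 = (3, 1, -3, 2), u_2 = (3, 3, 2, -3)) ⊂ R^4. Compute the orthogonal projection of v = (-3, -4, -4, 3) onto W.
proj_W(v) = (-2157/713, -2467/713, -2213/713, 2932/713)

Set up U = [u_1 | ... | u_2] ∈ R^(4×2). The projector onto W = col(U) is P = U (U^T U)^(-1) U^T.
Compute U^T U =
  [23, 0]
  [0, 31],
and U^T v = (5, -38).
Solve U^T U · c = U^T v for the coefficients: c = (5/23, -38/31). The projection is proj_W(v) = U c.
Check: (v - proj_W(v)) · u_1 = 0  (should be 0).
Check: (v - proj_W(v)) · u_2 = 0  (should be 0).
Result: proj_W(v) = (-2157/713, -2467/713, -2213/713, 2932/713).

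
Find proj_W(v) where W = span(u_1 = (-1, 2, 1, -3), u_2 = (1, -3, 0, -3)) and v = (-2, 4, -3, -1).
proj_W(v) = (-397/281, 979/281, 212/281, -81/281)

Set up U = [u_1 | ... | u_2] ∈ R^(4×2). The projector onto W = col(U) is P = U (U^T U)^(-1) U^T.
Compute U^T U =
  [15, 2]
  [2, 19],
and U^T v = (10, -11).
Solve U^T U · c = U^T v for the coefficients: c = (212/281, -185/281). The projection is proj_W(v) = U c.
Check: (v - proj_W(v)) · u_1 = 0  (should be 0).
Check: (v - proj_W(v)) · u_2 = 0  (should be 0).
Result: proj_W(v) = (-397/281, 979/281, 212/281, -81/281).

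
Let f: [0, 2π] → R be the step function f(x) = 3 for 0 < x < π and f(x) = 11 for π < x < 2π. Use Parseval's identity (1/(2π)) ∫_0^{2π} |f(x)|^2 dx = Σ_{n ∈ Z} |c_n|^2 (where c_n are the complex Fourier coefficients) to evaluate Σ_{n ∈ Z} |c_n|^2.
Σ |c_n|^2 = 65

Parseval equates the L^2 energy of f (normalised by 1/(2π)) with the ℓ^2 sum of its Fourier coefficients: (1/(2π)) ∫_0^{2π} |f|^2 = Σ |c_n|^2.
Compute the left side: (1/(2π)) [∫_0^π 3^2 dx + ∫_π^{2π} 11^2 dx] = (1/(2π)) · (9π + 121π) = (9 + 121)/2 = 65.
So Σ_{n ∈ Z} |c_n|^2 = 65.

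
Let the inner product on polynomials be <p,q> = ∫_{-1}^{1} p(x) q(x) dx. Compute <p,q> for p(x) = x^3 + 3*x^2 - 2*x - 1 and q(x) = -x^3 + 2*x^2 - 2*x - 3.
<p,q> = 362/105

Expand the product: p(x)·q(x) = -x^6 - x^5 + 6*x^4 - 12*x^3 - 7*x^2 + 8*x + 3.
∫_{-1}^{1} of each monomial x^k gives [2/(k+1) if k even, 0 if k odd]. Integrating term-by-term (or equivalently evaluating the antiderivative F(x) = -x^7/7 - x^6/6 + 6*x^5/5 - 3*x^4 - 7*x^3/3 + 4*x^2 + 3*x at the endpoints):
  F(1) − F(−1) = 179/70 − (-187/210) = 362/105.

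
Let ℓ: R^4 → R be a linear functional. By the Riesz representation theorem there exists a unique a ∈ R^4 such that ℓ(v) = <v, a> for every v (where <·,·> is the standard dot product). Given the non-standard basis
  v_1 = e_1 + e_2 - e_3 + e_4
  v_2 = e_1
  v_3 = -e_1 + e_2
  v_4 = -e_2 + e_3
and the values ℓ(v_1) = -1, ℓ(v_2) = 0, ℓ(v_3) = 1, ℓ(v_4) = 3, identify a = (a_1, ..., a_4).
a = (0, 1, 4, 2)

Write a = (a_1, ..., a_4) in the standard basis. For each basis vector v_i, ℓ(v_i) = <v_i, a> is a linear equation in the a_j's. Collect the n equations into a matrix system V a = ℓ, where row i of V is v_i (expressed in the standard basis). Since V is invertible (lower-triangular with 1s on the diagonal, up to permutation), solve by back-substitution:
  V =
[[1, 1, -1, 1],
 [1, 0, 0, 0],
 [-1, 1, 0, 0],
 [0, -1, 1, 0]]
  V a = (-1, 0, 1, 3)
Solving gives a = (0, 1, 4, 2).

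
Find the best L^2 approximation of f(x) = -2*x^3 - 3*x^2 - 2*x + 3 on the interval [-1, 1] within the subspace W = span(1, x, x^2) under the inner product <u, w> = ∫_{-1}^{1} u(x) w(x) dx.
g(x) = -3*x^2 - 16*x/5 + 3

The best approximation g ∈ W is the orthogonal projection of f onto W. Writing g = a_0 + a_1 x + a_2 x^2, the coefficients solve the normal equations G · a = b where
  G_{ij} = <φ_i, φ_j> and b_i = <f, φ_i>, with φ_0 = 1, φ_1 = x, φ_2 = x^2.
G =
  [2, 0, 2/3]
  [0, 2/3, 0]
  [2/3, 0, 2/5],
b = (4, -32/15, 4/5).
Solving gives a_0 = 3, a_1 = -16/5, a_2 = -3, so
  g(x) = -3*x^2 - 16*x/5 + 3.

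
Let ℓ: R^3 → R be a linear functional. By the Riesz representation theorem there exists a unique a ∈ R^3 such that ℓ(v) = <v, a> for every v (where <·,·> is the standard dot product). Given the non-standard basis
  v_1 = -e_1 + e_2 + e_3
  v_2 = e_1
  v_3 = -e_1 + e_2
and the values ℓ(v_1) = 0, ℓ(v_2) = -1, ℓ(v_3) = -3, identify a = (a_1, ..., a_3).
a = (-1, -4, 3)

Write a = (a_1, ..., a_3) in the standard basis. For each basis vector v_i, ℓ(v_i) = <v_i, a> is a linear equation in the a_j's. Collect the n equations into a matrix system V a = ℓ, where row i of V is v_i (expressed in the standard basis). Since V is invertible (lower-triangular with 1s on the diagonal, up to permutation), solve by back-substitution:
  V =
[[-1, 1, 1],
 [1, 0, 0],
 [-1, 1, 0]]
  V a = (0, -1, -3)
Solving gives a = (-1, -4, 3).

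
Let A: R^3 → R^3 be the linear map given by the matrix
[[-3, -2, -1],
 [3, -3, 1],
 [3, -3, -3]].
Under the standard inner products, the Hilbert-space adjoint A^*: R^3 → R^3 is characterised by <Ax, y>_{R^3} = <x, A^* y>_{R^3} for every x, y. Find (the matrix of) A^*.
A^* = A^T =
[[-3, 3, 3],
 [-2, -3, -3],
 [-1, 1, -3]]

For real matrices with standard dot products, the defining identity <Ax, y> = <x, A^* y> gives (Ax)^T y = x^T (A^*) y, i.e. x^T A^T y = x^T (A^*) y. Since this holds for all x, y, we must have A^* = A^T. Therefore
A^* =
[[-3, 3, 3],
 [-2, -3, -3],
 [-1, 1, -3]].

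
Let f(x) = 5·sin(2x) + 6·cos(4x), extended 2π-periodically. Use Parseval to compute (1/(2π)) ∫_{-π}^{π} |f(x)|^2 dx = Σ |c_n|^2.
Σ |c_n|^2 = 61/2

Expand |f|^2 and use orthogonality of {sin(nx), cos(mx)} on [-π, π]:
  ∫_{-π}^{π} sin(nx)^2 dx = π, ∫ cos(mx)^2 dx = π, and cross terms integrate to 0.
So ∫_{-π}^{π} f(x)^2 dx = 5^2 · π + 6^2 · π = (25 + 36)π.
Divide by 2π: (25 + 36)/2 = 61/2.
By Parseval, this equals Σ |c_n|^2.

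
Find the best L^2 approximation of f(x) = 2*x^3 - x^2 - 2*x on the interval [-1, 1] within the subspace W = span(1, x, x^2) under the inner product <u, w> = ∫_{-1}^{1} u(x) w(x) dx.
g(x) = -x^2 - 4*x/5

The best approximation g ∈ W is the orthogonal projection of f onto W. Writing g = a_0 + a_1 x + a_2 x^2, the coefficients solve the normal equations G · a = b where
  G_{ij} = <φ_i, φ_j> and b_i = <f, φ_i>, with φ_0 = 1, φ_1 = x, φ_2 = x^2.
G =
  [2, 0, 2/3]
  [0, 2/3, 0]
  [2/3, 0, 2/5],
b = (-2/3, -8/15, -2/5).
Solving gives a_0 = 0, a_1 = -4/5, a_2 = -1, so
  g(x) = -x^2 - 4*x/5.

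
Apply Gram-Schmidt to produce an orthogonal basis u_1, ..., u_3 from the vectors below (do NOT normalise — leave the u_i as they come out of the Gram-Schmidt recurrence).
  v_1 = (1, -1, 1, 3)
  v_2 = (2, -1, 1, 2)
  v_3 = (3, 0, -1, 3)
Orthogonal basis:
  u_1 = (1, -1, 1, 3)
  u_2 = (7/6, -1/6, 1/6, -1/2)
  u_3 = (4/5, 11/10, -21/10, 4/5)

Apply the Gram-Schmidt recurrence
  u_1 = v_1
  u_i = v_i − Σ_{j<i} ((v_i · u_j) / (u_j · u_j)) · u_j.

Step by step this gives:
  u_1 = (1, -1, 1, 3)
  u_2 = (7/6, -1/6, 1/6, -1/2)
  u_3 = (4/5, 11/10, -21/10, 4/5)

Orthogonality check:
  u_2 · u_1 = 0 (should be 0)
  u_3 · u_1 = 0 (should be 0)
  u_3 · u_2 = 0 (should be 0)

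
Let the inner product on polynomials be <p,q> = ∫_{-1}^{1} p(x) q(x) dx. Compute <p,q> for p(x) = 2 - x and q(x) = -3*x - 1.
<p,q> = -2

Expand the product: p(x)·q(x) = 3*x^2 - 5*x - 2.
∫_{-1}^{1} of each monomial x^k gives [2/(k+1) if k even, 0 if k odd]. Integrating term-by-term (or equivalently evaluating the antiderivative F(x) = x^3 - 5*x^2/2 - 2*x at the endpoints):
  F(1) − F(−1) = -7/2 − (-3/2) = -2.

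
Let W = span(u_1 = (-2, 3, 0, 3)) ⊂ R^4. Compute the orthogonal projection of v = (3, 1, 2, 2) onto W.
proj_W(v) = (-3/11, 9/22, 0, 9/22)

Set up U = [u_1 | ... | u_1] ∈ R^(4×1). The projector onto W = col(U) is P = U (U^T U)^(-1) U^T.
Compute U^T U =
  [22],
and U^T v = (3).
Solve U^T U · c = U^T v for the coefficients: c = (3/22). The projection is proj_W(v) = U c.
Check: (v - proj_W(v)) · u_1 = 0  (should be 0).
Result: proj_W(v) = (-3/11, 9/22, 0, 9/22).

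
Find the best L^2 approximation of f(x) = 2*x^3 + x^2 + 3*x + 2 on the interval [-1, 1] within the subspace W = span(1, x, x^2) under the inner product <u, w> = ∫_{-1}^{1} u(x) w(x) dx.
g(x) = x^2 + 21*x/5 + 2

The best approximation g ∈ W is the orthogonal projection of f onto W. Writing g = a_0 + a_1 x + a_2 x^2, the coefficients solve the normal equations G · a = b where
  G_{ij} = <φ_i, φ_j> and b_i = <f, φ_i>, with φ_0 = 1, φ_1 = x, φ_2 = x^2.
G =
  [2, 0, 2/3]
  [0, 2/3, 0]
  [2/3, 0, 2/5],
b = (14/3, 14/5, 26/15).
Solving gives a_0 = 2, a_1 = 21/5, a_2 = 1, so
  g(x) = x^2 + 21*x/5 + 2.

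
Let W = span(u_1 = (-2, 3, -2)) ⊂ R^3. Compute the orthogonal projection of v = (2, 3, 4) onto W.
proj_W(v) = (6/17, -9/17, 6/17)

Set up U = [u_1 | ... | u_1] ∈ R^(3×1). The projector onto W = col(U) is P = U (U^T U)^(-1) U^T.
Compute U^T U =
  [17],
and U^T v = (-3).
Solve U^T U · c = U^T v for the coefficients: c = (-3/17). The projection is proj_W(v) = U c.
Check: (v - proj_W(v)) · u_1 = 0  (should be 0).
Result: proj_W(v) = (6/17, -9/17, 6/17).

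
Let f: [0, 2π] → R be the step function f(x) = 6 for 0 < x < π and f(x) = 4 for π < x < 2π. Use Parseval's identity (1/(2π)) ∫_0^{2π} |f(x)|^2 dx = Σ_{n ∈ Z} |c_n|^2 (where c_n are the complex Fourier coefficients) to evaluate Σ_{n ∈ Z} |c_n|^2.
Σ |c_n|^2 = 26

Parseval equates the L^2 energy of f (normalised by 1/(2π)) with the ℓ^2 sum of its Fourier coefficients: (1/(2π)) ∫_0^{2π} |f|^2 = Σ |c_n|^2.
Compute the left side: (1/(2π)) [∫_0^π 6^2 dx + ∫_π^{2π} 4^2 dx] = (1/(2π)) · (36π + 16π) = (36 + 16)/2 = 26.
So Σ_{n ∈ Z} |c_n|^2 = 26.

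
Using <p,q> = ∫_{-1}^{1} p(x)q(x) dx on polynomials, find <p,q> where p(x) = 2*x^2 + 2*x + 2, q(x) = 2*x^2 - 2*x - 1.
<p,q> = -56/15

Expand the product: p(x)·q(x) = 4*x^4 - 2*x^2 - 6*x - 2.
∫_{-1}^{1} of each monomial x^k gives [2/(k+1) if k even, 0 if k odd]. Integrating term-by-term (or equivalently evaluating the antiderivative F(x) = 4*x^5/5 - 2*x^3/3 - 3*x^2 - 2*x at the endpoints):
  F(1) − F(−1) = -73/15 − (-17/15) = -56/15.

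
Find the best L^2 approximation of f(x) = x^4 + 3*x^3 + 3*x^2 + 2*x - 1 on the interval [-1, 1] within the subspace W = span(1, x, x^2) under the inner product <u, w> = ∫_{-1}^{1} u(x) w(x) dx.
g(x) = 27*x^2/7 + 19*x/5 - 38/35

The best approximation g ∈ W is the orthogonal projection of f onto W. Writing g = a_0 + a_1 x + a_2 x^2, the coefficients solve the normal equations G · a = b where
  G_{ij} = <φ_i, φ_j> and b_i = <f, φ_i>, with φ_0 = 1, φ_1 = x, φ_2 = x^2.
G =
  [2, 0, 2/3]
  [0, 2/3, 0]
  [2/3, 0, 2/5],
b = (2/5, 38/15, 86/105).
Solving gives a_0 = -38/35, a_1 = 19/5, a_2 = 27/7, so
  g(x) = 27*x^2/7 + 19*x/5 - 38/35.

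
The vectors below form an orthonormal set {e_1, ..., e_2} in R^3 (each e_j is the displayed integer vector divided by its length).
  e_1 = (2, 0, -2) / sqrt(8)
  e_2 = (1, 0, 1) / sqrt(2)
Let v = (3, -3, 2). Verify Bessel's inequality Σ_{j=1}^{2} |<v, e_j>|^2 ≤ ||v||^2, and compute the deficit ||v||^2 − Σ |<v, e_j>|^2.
Σ |<v, e_j>|^2 = 13; ||v||^2 = 22; deficit = 9

Write each e_j = u_j / sqrt(<u_j, u_j>) where u_j is the displayed integer vector. Then <v, e_j> = <v, u_j> / sqrt(<u_j, u_j>), so |<v, e_j>|^2 = <v, u_j>^2 / <u_j, u_j>.
Coefficients: <v, e_1> = 2/sqrt(8), <v, e_2> = 5/sqrt(2).
Square and sum: Σ |<v, e_j>|^2 = 13.
Compute ||v||^2 = v·v = 22.
Deficit = 22 − 13 = 9 ≥ 0, confirming Bessel's inequality. (The deficit equals ||v − Σ <v,e_j> e_j||^2, the squared distance from v to span{e_j}.)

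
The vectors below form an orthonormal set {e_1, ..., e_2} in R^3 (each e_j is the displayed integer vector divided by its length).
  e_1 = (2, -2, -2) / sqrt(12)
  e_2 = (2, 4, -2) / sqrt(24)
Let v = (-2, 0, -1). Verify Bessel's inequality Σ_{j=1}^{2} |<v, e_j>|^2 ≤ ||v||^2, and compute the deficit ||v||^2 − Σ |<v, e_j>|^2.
Σ |<v, e_j>|^2 = 1/2; ||v||^2 = 5; deficit = 9/2

Write each e_j = u_j / sqrt(<u_j, u_j>) where u_j is the displayed integer vector. Then <v, e_j> = <v, u_j> / sqrt(<u_j, u_j>), so |<v, e_j>|^2 = <v, u_j>^2 / <u_j, u_j>.
Coefficients: <v, e_1> = -2/sqrt(12), <v, e_2> = -2/sqrt(24).
Square and sum: Σ |<v, e_j>|^2 = 1/2.
Compute ||v||^2 = v·v = 5.
Deficit = 5 − 1/2 = 9/2 ≥ 0, confirming Bessel's inequality. (The deficit equals ||v − Σ <v,e_j> e_j||^2, the squared distance from v to span{e_j}.)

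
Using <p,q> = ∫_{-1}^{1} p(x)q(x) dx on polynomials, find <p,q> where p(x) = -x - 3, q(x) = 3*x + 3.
<p,q> = -20

Expand the product: p(x)·q(x) = -3*x^2 - 12*x - 9.
∫_{-1}^{1} of each monomial x^k gives [2/(k+1) if k even, 0 if k odd]. Integrating term-by-term (or equivalently evaluating the antiderivative F(x) = -x^3 - 6*x^2 - 9*x at the endpoints):
  F(1) − F(−1) = -16 − (4) = -20.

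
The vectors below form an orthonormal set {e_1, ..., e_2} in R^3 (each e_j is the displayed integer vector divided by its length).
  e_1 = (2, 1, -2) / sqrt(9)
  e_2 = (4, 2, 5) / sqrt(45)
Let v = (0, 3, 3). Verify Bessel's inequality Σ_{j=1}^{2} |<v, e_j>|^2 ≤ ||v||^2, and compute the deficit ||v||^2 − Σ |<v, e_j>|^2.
Σ |<v, e_j>|^2 = 54/5; ||v||^2 = 18; deficit = 36/5

Write each e_j = u_j / sqrt(<u_j, u_j>) where u_j is the displayed integer vector. Then <v, e_j> = <v, u_j> / sqrt(<u_j, u_j>), so |<v, e_j>|^2 = <v, u_j>^2 / <u_j, u_j>.
Coefficients: <v, e_1> = -3/sqrt(9), <v, e_2> = 21/sqrt(45).
Square and sum: Σ |<v, e_j>|^2 = 54/5.
Compute ||v||^2 = v·v = 18.
Deficit = 18 − 54/5 = 36/5 ≥ 0, confirming Bessel's inequality. (The deficit equals ||v − Σ <v,e_j> e_j||^2, the squared distance from v to span{e_j}.)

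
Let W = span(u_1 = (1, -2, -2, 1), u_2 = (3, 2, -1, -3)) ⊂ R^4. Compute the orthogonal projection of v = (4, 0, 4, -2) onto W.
proj_W(v) = (137/113, 238/113, 46/113, -247/113)

Set up U = [u_1 | ... | u_2] ∈ R^(4×2). The projector onto W = col(U) is P = U (U^T U)^(-1) U^T.
Compute U^T U =
  [10, -2]
  [-2, 23],
and U^T v = (-6, 14).
Solve U^T U · c = U^T v for the coefficients: c = (-55/113, 64/113). The projection is proj_W(v) = U c.
Check: (v - proj_W(v)) · u_1 = 0  (should be 0).
Check: (v - proj_W(v)) · u_2 = 0  (should be 0).
Result: proj_W(v) = (137/113, 238/113, 46/113, -247/113).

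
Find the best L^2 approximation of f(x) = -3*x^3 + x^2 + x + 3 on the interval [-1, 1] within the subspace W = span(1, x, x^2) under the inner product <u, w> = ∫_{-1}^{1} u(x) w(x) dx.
g(x) = x^2 - 4*x/5 + 3

The best approximation g ∈ W is the orthogonal projection of f onto W. Writing g = a_0 + a_1 x + a_2 x^2, the coefficients solve the normal equations G · a = b where
  G_{ij} = <φ_i, φ_j> and b_i = <f, φ_i>, with φ_0 = 1, φ_1 = x, φ_2 = x^2.
G =
  [2, 0, 2/3]
  [0, 2/3, 0]
  [2/3, 0, 2/5],
b = (20/3, -8/15, 12/5).
Solving gives a_0 = 3, a_1 = -4/5, a_2 = 1, so
  g(x) = x^2 - 4*x/5 + 3.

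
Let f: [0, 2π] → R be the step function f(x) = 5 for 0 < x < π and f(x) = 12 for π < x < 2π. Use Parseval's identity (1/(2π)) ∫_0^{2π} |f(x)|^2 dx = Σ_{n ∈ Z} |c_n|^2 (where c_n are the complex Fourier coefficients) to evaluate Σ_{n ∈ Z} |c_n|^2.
Σ |c_n|^2 = 169/2

Parseval equates the L^2 energy of f (normalised by 1/(2π)) with the ℓ^2 sum of its Fourier coefficients: (1/(2π)) ∫_0^{2π} |f|^2 = Σ |c_n|^2.
Compute the left side: (1/(2π)) [∫_0^π 5^2 dx + ∫_π^{2π} 12^2 dx] = (1/(2π)) · (25π + 144π) = (25 + 144)/2 = 169/2.
So Σ_{n ∈ Z} |c_n|^2 = 169/2.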